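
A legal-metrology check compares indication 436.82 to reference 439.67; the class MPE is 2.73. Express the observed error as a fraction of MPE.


e = indication - reference = 436.82 - 439.67 = -2.8500
|e| = 2.8500
ratio = |e| / MPE = 2.8500 / 2.73
ratio = 1.0440

1.0440


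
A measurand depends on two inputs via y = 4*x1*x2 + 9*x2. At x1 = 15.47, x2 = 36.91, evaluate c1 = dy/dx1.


y = 4*x1*x2 + 9*x2
dy/dx1 = 4*x2
Evaluate at x2 = 36.91: c1 = 4 * 36.91
c1 = 147.6400

147.6400


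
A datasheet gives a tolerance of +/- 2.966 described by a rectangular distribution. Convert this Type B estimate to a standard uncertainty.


u_B = half_width / sqrt(3)
u_B = 2.966 / 1.7320508
u_B = 1.7124

1.7124


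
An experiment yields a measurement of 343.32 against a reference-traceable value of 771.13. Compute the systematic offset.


Systematic error = measured - true
= 343.32 - 771.13
= -427.8100

-427.8100


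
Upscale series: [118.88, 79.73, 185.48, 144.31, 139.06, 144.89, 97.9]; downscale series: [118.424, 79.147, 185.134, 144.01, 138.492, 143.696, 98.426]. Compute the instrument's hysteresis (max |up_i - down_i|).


|118.88 - 118.424| = 0.4560
|79.73 - 79.147| = 0.5830
|185.48 - 185.134| = 0.3460
|144.31 - 144.01| = 0.3000
|139.06 - 138.492| = 0.5680
|144.89 - 143.696| = 1.1940
|97.9 - 98.426| = 0.5260
hysteresis = max(diffs) = 1.1940

1.1940


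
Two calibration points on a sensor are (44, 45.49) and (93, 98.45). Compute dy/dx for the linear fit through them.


slope = (y2 - y1) / (x2 - x1)
= (98.45 - 45.49) / (93 - 44)
= 52.9600 / 49
= 1.0808

1.0808


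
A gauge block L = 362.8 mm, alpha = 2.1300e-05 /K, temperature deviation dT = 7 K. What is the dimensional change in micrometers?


dL = L * alpha * dT
= 362.8 * 2.1300e-05 * 7
= 0.0540935 mm
dL_um = 0.0540935 * 1000 = 54.0935 um

54.0935


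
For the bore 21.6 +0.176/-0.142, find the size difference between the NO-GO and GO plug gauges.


GO = nominal - lower_tol (smallest hole = maximum material condition)
GO = 21.6 - 0.142 = 21.458
NO-GO = nominal + upper_tol (largest hole = least material condition)
NO-GO = 21.6 + 0.176 = 21.776
spread = NO-GO - GO = 21.776 - 21.458 = 0.3180

0.3180


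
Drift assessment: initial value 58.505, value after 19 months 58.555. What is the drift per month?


rate = (v2 - v1) / months
= (58.555 - 58.505) / 19
= 0.0500 / 19
= 0.0026

0.0026


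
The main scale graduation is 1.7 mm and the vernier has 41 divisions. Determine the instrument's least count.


LC = MSD / n_div
= 1.7 / 41
= 0.0415

0.0415


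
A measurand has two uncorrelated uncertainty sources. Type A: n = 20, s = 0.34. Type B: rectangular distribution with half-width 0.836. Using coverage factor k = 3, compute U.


u_A = s / sqrt(n) = 0.34 / sqrt(20) = 0.076026311
u_B = half_width / sqrt(3) = 0.836 / sqrt(3) = 0.48266483
uc = sqrt(u_A^2 + u_B^2) = sqrt(0.076026311^2 + 0.48266483^2) = 0.48861574
U = k * uc = 3 * 0.48861574
U = 1.4658

1.4658


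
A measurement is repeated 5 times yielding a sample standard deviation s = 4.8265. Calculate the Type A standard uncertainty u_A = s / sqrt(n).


u_A = s / sqrt(n)
u_A = 4.8265 / sqrt(5)
u_A = 4.8265 / 2.236068
u_A = 2.1585

2.1585


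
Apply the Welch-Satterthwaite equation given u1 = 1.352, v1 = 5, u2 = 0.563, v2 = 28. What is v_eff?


uc = sqrt(u1^2 + u2^2) = sqrt(1.352^2 + 0.563^2) = 1.4645385
v_eff = uc^4 / (u1^4/v1 + u2^4/v2)
= 1.4645385^4 / (1.352^4/5 + 0.563^4/28)
= 4.6004803 / 0.6718348
v_eff = 6.8476

6.8476


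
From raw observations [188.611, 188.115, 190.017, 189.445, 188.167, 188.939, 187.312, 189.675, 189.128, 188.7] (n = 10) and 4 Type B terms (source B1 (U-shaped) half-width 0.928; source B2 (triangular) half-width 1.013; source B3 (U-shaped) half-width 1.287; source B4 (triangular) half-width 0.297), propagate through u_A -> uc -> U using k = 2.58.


mean = (188.611 + 188.115 + 190.017 + 189.445 + 188.167 + 188.939 + 187.312 + 189.675 + 189.128 + 188.7) / 10 = 188.8109
s = sqrt(sum((x - mean)^2)/(n-1)) = 0.81091409
u_A = s / sqrt(n) = 0.81091409 / sqrt(10) = 0.25643355
u_B1 = 0.928 / sqrt(2) = 0.65619509
u_B2 = 1.013 / sqrt(6) = 0.41355552
u_B3 = 1.287 / sqrt(2) = 0.91004643
u_B4 = 0.297 / sqrt(6) = 0.12124974
uc = sqrt(0.25643355^2 + 0.65619509^2 + 0.41355552^2 + 0.91004643^2 + 0.12124974^2) = 1.2289281
U = k * uc = 2.58 * 1.2289281
U = 3.1706

3.1706


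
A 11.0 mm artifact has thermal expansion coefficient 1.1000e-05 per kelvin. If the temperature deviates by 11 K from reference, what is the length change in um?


dL = L * alpha * dT
= 11.0 * 1.1000e-05 * 11
= 0.0013310 mm
dL_um = 0.0013310 * 1000 = 1.3310 um

1.3310


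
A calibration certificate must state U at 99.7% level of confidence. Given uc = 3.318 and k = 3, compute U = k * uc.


U = k * uc
U = 3 * 3.318
U = 9.9540

9.9540


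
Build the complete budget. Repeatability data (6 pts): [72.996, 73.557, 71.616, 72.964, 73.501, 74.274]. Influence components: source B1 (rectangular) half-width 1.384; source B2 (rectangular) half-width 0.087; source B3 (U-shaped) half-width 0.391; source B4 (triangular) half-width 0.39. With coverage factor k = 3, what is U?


mean = (72.996 + 73.557 + 71.616 + 72.964 + 73.501 + 74.274) / 6 = 73.15133333
s = sqrt(sum((x - mean)^2)/(n-1)) = 0.89035761
u_A = s / sqrt(n) = 0.89035761 / sqrt(6) = 0.36348697
u_B1 = 1.384 / sqrt(3) = 0.79905277
u_B2 = 0.087 / sqrt(3) = 0.050229473
u_B3 = 0.391 / sqrt(2) = 0.27647875
u_B4 = 0.39 / sqrt(6) = 0.15921683
uc = sqrt(0.36348697^2 + 0.79905277^2 + 0.050229473^2 + 0.27647875^2 + 0.15921683^2) = 0.93537244
U = k * uc = 3 * 0.93537244
U = 2.8061

2.8061


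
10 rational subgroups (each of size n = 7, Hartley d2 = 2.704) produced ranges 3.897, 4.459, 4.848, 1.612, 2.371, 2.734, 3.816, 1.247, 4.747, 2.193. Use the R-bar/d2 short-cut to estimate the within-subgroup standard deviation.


R_bar = (3.897 + 4.459 + 4.848 + 1.612 + 2.371 + 2.734 + 3.816 + 1.247 + 4.747 + 2.193) / 10
R_bar = 31.924 / 10 = 3.1924
sigma_hat = R_bar / d2 = 3.1924 / 2.704 = 1.1806

1.1806


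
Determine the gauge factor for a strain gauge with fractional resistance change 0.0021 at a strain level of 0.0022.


GF = (dR/R) / epsilon
= 0.0021 / 0.0022
= 0.9545

0.9545


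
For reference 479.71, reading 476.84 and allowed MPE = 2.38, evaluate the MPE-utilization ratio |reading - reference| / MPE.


e = indication - reference = 476.84 - 479.71 = -2.8700
|e| = 2.8700
ratio = |e| / MPE = 2.8700 / 2.38
ratio = 1.2059

1.2059


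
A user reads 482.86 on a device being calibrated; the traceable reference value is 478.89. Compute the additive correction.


Correction = standard - reading
= 478.89 - 482.86
= -3.9700

-3.9700


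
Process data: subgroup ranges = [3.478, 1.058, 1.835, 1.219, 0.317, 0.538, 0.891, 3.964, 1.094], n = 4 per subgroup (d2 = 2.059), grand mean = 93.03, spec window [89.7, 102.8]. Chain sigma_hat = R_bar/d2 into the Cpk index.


R_bar = (3.478 + 1.058 + 1.835 + 1.219 + 0.317 + 0.538 + 0.891 + 3.964 + 1.094) / 9 = 1.5993333
sigma = R_bar / d2 = 1.5993333 / 2.059 = 0.77675245
Cp = (USL - LSL)/(6*sigma) = (102.8 - 89.7)/(6*0.77675245) = 2.8108
Cpu = (102.8 - 93.03)/(3*0.77675245) = 4.1927
Cpl = (93.03 - 89.7)/(3*0.77675245) = 1.4290
Cpk = min(Cpu, Cpl) = 1.4290

1.4290


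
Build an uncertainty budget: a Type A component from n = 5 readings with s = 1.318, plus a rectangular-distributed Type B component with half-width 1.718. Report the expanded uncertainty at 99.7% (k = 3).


u_A = s / sqrt(n) = 1.318 / sqrt(5) = 0.58942752
u_B = half_width / sqrt(3) = 1.718 / sqrt(3) = 0.99188776
uc = sqrt(u_A^2 + u_B^2) = sqrt(0.58942752^2 + 0.99188776^2) = 1.1538051
U = k * uc = 3 * 1.1538051
U = 3.4614

3.4614


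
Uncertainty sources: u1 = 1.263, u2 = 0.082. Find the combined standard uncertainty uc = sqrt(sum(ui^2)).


uc = sqrt(1.263^2 + 0.082^2)
uc = sqrt(1.601893)
uc = 1.2657

1.2657


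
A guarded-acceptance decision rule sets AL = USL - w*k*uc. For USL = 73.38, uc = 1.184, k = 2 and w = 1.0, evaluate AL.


U = k * uc = 2 * 1.184 = 2.368
guard band g = w * U = 1.0 * 2.368 = 2.368
AL = USL - g = 73.38 - 2.368
AL = 71.0120

71.0120


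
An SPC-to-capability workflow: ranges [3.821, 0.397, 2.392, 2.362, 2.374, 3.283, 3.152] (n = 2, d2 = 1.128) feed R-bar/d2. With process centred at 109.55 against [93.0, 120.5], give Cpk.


R_bar = (3.821 + 0.397 + 2.392 + 2.362 + 2.374 + 3.283 + 3.152) / 7 = 2.5401429
sigma = R_bar / d2 = 2.5401429 / 1.128 = 2.2518997
Cp = (USL - LSL)/(6*sigma) = (120.5 - 93.0)/(6*2.2518997) = 2.0353
Cpu = (120.5 - 109.55)/(3*2.2518997) = 1.6209
Cpl = (109.55 - 93.0)/(3*2.2518997) = 2.4498
Cpk = min(Cpu, Cpl) = 1.6209

1.6209


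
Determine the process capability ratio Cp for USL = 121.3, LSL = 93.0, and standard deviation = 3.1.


Cp = (USL - LSL) / (6 * sigma)
= (121.3 - 93.0) / (6 * 3.1)
= 28.3000 / 18.6000
= 1.5215

1.5215


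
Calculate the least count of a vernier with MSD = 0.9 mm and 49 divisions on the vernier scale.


LC = MSD / n_div
= 0.9 / 49
= 0.0184

0.0184


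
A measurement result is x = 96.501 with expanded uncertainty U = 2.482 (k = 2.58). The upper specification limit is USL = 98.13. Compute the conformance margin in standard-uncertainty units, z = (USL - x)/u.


u = U / k = 2.482 / 2.58 = 0.9620155
margin = |USL - x| = |98.13 - 96.501| = 1.629
z = margin / u = 1.629 / 0.9620155
z = 1.6933

1.6933


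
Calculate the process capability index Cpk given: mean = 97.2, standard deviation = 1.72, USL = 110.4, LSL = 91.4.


Cpu = (USL - mean) / (3*sigma) = (110.4 - 97.2) / (3*1.72) = 2.5581
Cpl = (mean - LSL) / (3*sigma) = (97.2 - 91.4) / (3*1.72) = 1.1240
Cpk = min(Cpu, Cpl) = 1.1240

1.1240


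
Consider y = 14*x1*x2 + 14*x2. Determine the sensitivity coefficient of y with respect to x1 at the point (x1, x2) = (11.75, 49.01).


y = 14*x1*x2 + 14*x2
dy/dx1 = 14*x2
Evaluate at x2 = 49.01: c1 = 14 * 49.01
c1 = 686.1400

686.1400


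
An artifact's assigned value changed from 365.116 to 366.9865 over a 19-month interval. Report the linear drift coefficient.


rate = (v2 - v1) / months
= (366.9865 - 365.116) / 19
= 1.8705 / 19
= 0.0984

0.0984


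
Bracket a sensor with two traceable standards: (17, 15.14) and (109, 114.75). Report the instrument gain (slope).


slope = (y2 - y1) / (x2 - x1)
= (114.75 - 15.14) / (109 - 17)
= 99.6100 / 92
= 1.0827

1.0827


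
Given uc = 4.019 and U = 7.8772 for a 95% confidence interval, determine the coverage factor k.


k = U / uc
k = 7.8772 / 4.019
k = 1.96

1.96


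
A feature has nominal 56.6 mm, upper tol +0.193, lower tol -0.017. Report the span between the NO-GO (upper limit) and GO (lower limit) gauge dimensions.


GO = nominal - lower_tol (smallest hole = maximum material condition)
GO = 56.6 - 0.017 = 56.583
NO-GO = nominal + upper_tol (largest hole = least material condition)
NO-GO = 56.6 + 0.193 = 56.793
spread = NO-GO - GO = 56.793 - 56.583 = 0.2100

0.2100


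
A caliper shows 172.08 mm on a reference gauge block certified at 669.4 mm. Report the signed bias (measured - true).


Systematic error = measured - true
= 172.08 - 669.4
= -497.3200

-497.3200


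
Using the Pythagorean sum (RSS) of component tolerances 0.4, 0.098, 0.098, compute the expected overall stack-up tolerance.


RSS = sqrt(0.4^2 + 0.098^2 + 0.098^2)
= sqrt(0.179208)
= 0.4233

0.4233


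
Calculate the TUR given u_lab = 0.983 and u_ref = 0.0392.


TUR = u_lab / u_ref
= 0.983 / 0.0392
= 25.0765

25.0765


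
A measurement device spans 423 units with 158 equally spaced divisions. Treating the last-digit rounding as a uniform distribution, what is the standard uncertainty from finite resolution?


resolution = range / divisions
resolution = 423 / 158 = 2.6772152
u_res = resolution / (2*sqrt(3))
u_res = 2.6772152 / 3.4641016
u_res = 0.7728

0.7728


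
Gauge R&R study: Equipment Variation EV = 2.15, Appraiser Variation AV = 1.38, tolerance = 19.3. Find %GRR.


GRR = sqrt(EV^2 + AV^2) = sqrt(2.15^2 + 1.38^2) = 2.5547798
%GRR = GRR / tol * 100 = 2.5547798 / 19.3 * 100
%GRR = 13.2372

13.2372


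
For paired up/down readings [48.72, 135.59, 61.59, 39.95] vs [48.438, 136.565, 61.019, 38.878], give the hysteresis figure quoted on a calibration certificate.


|48.72 - 48.438| = 0.2820
|135.59 - 136.565| = 0.9750
|61.59 - 61.019| = 0.5710
|39.95 - 38.878| = 1.0720
hysteresis = max(diffs) = 1.0720

1.0720


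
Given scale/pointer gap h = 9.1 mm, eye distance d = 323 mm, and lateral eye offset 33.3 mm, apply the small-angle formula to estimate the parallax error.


error = h * offset / d
= 9.1 * 33.3 / 323
= 0.9382

0.9382


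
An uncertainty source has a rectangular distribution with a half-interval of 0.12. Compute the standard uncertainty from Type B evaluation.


u_B = half_width / sqrt(3)
u_B = 0.12 / 1.7320508
u_B = 0.0693

0.0693


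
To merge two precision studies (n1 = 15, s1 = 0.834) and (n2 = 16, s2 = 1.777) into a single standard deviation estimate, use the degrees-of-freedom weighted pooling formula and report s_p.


s_p = sqrt(((n1-1)*s1^2 + (n2-1)*s2^2) / (n1+n2-2))
numerator = (15-1)*0.834^2 + (16-1)*1.777^2 = 9.737784 + 47.365935 = 57.103719
denominator = 15 + 16 - 2 = 29
s_p^2 = 57.103719 / 29 = 1.9690938
s_p = sqrt(1.9690938) = 1.4032

1.4032


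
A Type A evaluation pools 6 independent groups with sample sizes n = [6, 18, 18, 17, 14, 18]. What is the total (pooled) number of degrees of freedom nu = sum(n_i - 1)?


nu = sum_i (n_i - 1)
nu = ((6 - 1) + (18 - 1) + (18 - 1) + (17 - 1) + (14 - 1) + (18 - 1))
nu = 5 + 17 + 17 + 16 + 13 + 17
nu = 85

85


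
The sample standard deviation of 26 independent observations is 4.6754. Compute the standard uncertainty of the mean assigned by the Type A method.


u_A = s / sqrt(n)
u_A = 4.6754 / sqrt(26)
u_A = 4.6754 / 5.0990195
u_A = 0.9169

0.9169


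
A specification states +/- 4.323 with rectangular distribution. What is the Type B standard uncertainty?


u_B = half_width / sqrt(3)
u_B = 4.323 / 1.7320508
u_B = 2.4959

2.4959


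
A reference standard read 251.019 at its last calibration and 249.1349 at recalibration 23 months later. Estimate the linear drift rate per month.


rate = (v2 - v1) / months
= (249.1349 - 251.019) / 23
= -1.8841 / 23
= -0.0819

-0.0819


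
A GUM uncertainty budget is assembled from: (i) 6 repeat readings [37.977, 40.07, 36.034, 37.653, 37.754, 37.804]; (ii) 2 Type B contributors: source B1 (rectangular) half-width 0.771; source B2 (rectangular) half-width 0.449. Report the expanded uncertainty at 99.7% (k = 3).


mean = (37.977 + 40.07 + 36.034 + 37.653 + 37.754 + 37.804) / 6 = 37.882
s = sqrt(sum((x - mean)^2)/(n-1)) = 1.2873525
u_A = s / sqrt(n) = 1.2873525 / sqrt(6) = 0.52555946
u_B1 = 0.771 / sqrt(3) = 0.44513706
u_B2 = 0.449 / sqrt(3) = 0.25923027
uc = sqrt(0.52555946^2 + 0.44513706^2 + 0.25923027^2) = 0.73590766
U = k * uc = 3 * 0.73590766
U = 2.2077

2.2077


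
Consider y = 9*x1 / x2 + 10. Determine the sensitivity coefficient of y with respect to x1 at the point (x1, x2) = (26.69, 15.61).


y = 9*x1 / x2 + 10
dy/dx1 = 9/x2
Evaluate at x2 = 15.61: c1 = 9 / 15.61
c1 = 0.5766

0.5766


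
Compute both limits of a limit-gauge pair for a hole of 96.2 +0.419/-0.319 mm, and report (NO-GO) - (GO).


GO = nominal - lower_tol (smallest hole = maximum material condition)
GO = 96.2 - 0.319 = 95.881
NO-GO = nominal + upper_tol (largest hole = least material condition)
NO-GO = 96.2 + 0.419 = 96.619
spread = NO-GO - GO = 96.619 - 95.881 = 0.7380

0.7380


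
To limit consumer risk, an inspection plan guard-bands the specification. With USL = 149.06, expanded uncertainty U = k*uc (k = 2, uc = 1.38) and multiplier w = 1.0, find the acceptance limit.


U = k * uc = 2 * 1.38 = 2.76
guard band g = w * U = 1.0 * 2.76 = 2.76
AL = USL - g = 149.06 - 2.76
AL = 146.3000

146.3000


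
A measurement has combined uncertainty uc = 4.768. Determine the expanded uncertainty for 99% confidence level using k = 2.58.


U = k * uc
U = 2.58 * 4.768
U = 12.3014

12.3014


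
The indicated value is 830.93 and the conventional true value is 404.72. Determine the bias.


Systematic error = measured - true
= 830.93 - 404.72
= 426.2100

426.2100


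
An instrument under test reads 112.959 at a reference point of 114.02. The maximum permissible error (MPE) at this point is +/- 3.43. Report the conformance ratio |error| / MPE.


e = indication - reference = 112.959 - 114.02 = -1.0610
|e| = 1.0610
ratio = |e| / MPE = 1.0610 / 3.43
ratio = 0.3093

0.3093


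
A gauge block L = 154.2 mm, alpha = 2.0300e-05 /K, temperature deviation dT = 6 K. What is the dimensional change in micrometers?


dL = L * alpha * dT
= 154.2 * 2.0300e-05 * 6
= 0.0187816 mm
dL_um = 0.0187816 * 1000 = 18.7816 um

18.7816


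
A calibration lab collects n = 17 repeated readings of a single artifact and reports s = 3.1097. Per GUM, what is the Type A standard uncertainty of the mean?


u_A = s / sqrt(n)
u_A = 3.1097 / sqrt(17)
u_A = 3.1097 / 4.1231056
u_A = 0.7542

0.7542


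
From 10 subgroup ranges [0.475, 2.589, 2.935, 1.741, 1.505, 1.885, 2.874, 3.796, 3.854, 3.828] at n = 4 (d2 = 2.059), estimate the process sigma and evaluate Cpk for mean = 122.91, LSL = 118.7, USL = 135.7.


R_bar = (0.475 + 2.589 + 2.935 + 1.741 + 1.505 + 1.885 + 2.874 + 3.796 + 3.854 + 3.828) / 10 = 2.5482
sigma = R_bar / d2 = 2.5482 / 2.059 = 1.2375911
Cp = (USL - LSL)/(6*sigma) = (135.7 - 118.7)/(6*1.2375911) = 2.2894
Cpu = (135.7 - 122.91)/(3*1.2375911) = 3.4449
Cpl = (122.91 - 118.7)/(3*1.2375911) = 1.1339
Cpk = min(Cpu, Cpl) = 1.1339

1.1339


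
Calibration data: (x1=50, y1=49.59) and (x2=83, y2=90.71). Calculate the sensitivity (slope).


slope = (y2 - y1) / (x2 - x1)
= (90.71 - 49.59) / (83 - 50)
= 41.1200 / 33
= 1.2461

1.2461


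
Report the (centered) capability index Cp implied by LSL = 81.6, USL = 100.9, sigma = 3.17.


Cp = (USL - LSL) / (6 * sigma)
= (100.9 - 81.6) / (6 * 3.17)
= 19.3000 / 19.0200
= 1.0147

1.0147


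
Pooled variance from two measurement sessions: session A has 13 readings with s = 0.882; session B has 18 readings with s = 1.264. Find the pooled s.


s_p = sqrt(((n1-1)*s1^2 + (n2-1)*s2^2) / (n1+n2-2))
numerator = (13-1)*0.882^2 + (18-1)*1.264^2 = 9.335088 + 27.160832 = 36.49592
denominator = 13 + 18 - 2 = 29
s_p^2 = 36.49592 / 29 = 1.25848
s_p = sqrt(1.25848) = 1.1218

1.1218


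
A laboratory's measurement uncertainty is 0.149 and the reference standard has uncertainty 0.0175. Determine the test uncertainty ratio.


TUR = u_lab / u_ref
= 0.149 / 0.0175
= 8.5143

8.5143


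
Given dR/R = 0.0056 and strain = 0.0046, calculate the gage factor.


GF = (dR/R) / epsilon
= 0.0056 / 0.0046
= 1.2174

1.2174


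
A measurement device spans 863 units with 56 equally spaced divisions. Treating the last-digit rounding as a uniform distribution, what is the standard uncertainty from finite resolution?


resolution = range / divisions
resolution = 863 / 56 = 15.410714
u_res = resolution / (2*sqrt(3))
u_res = 15.410714 / 3.4641016
u_res = 4.4487

4.4487


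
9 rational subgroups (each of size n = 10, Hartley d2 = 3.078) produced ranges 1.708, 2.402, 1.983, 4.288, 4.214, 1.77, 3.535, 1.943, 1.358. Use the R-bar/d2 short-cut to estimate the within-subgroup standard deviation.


R_bar = (1.708 + 2.402 + 1.983 + 4.288 + 4.214 + 1.77 + 3.535 + 1.943 + 1.358) / 9
R_bar = 23.201 / 9 = 2.5778889
sigma_hat = R_bar / d2 = 2.5778889 / 3.078 = 0.8375

0.8375


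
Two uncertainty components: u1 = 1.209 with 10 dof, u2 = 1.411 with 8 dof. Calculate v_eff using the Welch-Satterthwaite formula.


uc = sqrt(u1^2 + u2^2) = sqrt(1.209^2 + 1.411^2) = 1.8581179
v_eff = uc^4 / (u1^4/v1 + u2^4/v2)
= 1.8581179^4 / (1.209^4/10 + 1.411^4/8)
= 11.920461 / 0.70912194
v_eff = 16.8102

16.8102


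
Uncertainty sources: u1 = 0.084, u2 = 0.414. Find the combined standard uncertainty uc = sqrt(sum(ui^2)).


uc = sqrt(0.084^2 + 0.414^2)
uc = sqrt(0.178452)
uc = 0.4224

0.4224


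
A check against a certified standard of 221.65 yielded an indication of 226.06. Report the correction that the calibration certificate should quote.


Correction = standard - reading
= 221.65 - 226.06
= -4.4100

-4.4100


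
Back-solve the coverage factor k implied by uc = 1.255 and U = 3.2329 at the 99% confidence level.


k = U / uc
k = 3.2329 / 1.255
k = 2.576

2.576


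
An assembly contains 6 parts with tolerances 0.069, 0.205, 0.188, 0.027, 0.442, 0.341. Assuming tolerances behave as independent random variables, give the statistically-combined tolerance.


RSS = sqrt(0.069^2 + 0.205^2 + 0.188^2 + 0.027^2 + 0.442^2 + 0.341^2)
= sqrt(0.394504)
= 0.6281

0.6281


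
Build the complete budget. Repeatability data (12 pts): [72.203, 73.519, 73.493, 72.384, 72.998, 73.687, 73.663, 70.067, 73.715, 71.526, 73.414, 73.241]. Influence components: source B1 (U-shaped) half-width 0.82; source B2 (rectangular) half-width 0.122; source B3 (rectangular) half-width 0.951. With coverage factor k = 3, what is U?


mean = (72.203 + 73.519 + 73.493 + 72.384 + 72.998 + 73.687 + 73.663 + 70.067 + 73.715 + 71.526 + 73.414 + 73.241) / 12 = 72.82583333
s = sqrt(sum((x - mean)^2)/(n-1)) = 1.1115295
u_A = s / sqrt(n) = 1.1115295 / sqrt(12) = 0.32087093
u_B1 = 0.82 / sqrt(2) = 0.57982756
u_B2 = 0.122 / sqrt(3) = 0.070436733
u_B3 = 0.951 / sqrt(3) = 0.54906011
uc = sqrt(0.32087093^2 + 0.57982756^2 + 0.070436733^2 + 0.54906011^2) = 0.8634735
U = k * uc = 3 * 0.8634735
U = 2.5904

2.5904


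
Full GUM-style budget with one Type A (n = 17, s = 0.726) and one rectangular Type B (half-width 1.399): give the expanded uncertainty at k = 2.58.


u_A = s / sqrt(n) = 0.726 / sqrt(17) = 0.17608086
u_B = half_width / sqrt(3) = 1.399 / sqrt(3) = 0.80771303
uc = sqrt(u_A^2 + u_B^2) = sqrt(0.17608086^2 + 0.80771303^2) = 0.82668302
U = k * uc = 2.58 * 0.82668302
U = 2.1328

2.1328


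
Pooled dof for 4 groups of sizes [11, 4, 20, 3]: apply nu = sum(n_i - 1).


nu = sum_i (n_i - 1)
nu = ((11 - 1) + (4 - 1) + (20 - 1) + (3 - 1))
nu = 10 + 3 + 19 + 2
nu = 34

34


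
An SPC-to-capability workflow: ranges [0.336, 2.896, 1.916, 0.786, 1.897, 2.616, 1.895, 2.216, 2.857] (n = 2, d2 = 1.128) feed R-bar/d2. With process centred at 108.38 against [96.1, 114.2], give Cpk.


R_bar = (0.336 + 2.896 + 1.916 + 0.786 + 1.897 + 2.616 + 1.895 + 2.216 + 2.857) / 9 = 1.935
sigma = R_bar / d2 = 1.935 / 1.128 = 1.7154255
Cp = (USL - LSL)/(6*sigma) = (114.2 - 96.1)/(6*1.7154255) = 1.7586
Cpu = (114.2 - 108.38)/(3*1.7154255) = 1.1309
Cpl = (108.38 - 96.1)/(3*1.7154255) = 2.3862
Cpk = min(Cpu, Cpl) = 1.1309

1.1309


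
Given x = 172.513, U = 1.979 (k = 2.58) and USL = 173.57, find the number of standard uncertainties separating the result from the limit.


u = U / k = 1.979 / 2.58 = 0.76705426
margin = |USL - x| = |173.57 - 172.513| = 1.057
z = margin / u = 1.057 / 0.76705426
z = 1.3780

1.3780


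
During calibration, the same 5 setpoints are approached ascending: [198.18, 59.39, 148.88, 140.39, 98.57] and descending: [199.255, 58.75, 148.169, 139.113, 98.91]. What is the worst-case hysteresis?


|198.18 - 199.255| = 1.0750
|59.39 - 58.75| = 0.6400
|148.88 - 148.169| = 0.7110
|140.39 - 139.113| = 1.2770
|98.57 - 98.91| = 0.3400
hysteresis = max(diffs) = 1.2770

1.2770


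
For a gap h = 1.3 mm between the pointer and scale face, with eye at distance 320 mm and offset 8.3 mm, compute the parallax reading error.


error = h * offset / d
= 1.3 * 8.3 / 320
= 0.0337

0.0337


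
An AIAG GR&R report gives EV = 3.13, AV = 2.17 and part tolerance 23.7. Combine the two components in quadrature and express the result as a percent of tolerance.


GRR = sqrt(EV^2 + AV^2) = sqrt(3.13^2 + 2.17^2) = 3.8086481
%GRR = GRR / tol * 100 = 3.8086481 / 23.7 * 100
%GRR = 16.0702

16.0702


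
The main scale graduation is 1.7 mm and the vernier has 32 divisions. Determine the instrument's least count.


LC = MSD / n_div
= 1.7 / 32
= 0.0531

0.0531


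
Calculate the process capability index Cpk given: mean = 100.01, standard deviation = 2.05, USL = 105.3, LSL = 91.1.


Cpu = (USL - mean) / (3*sigma) = (105.3 - 100.01) / (3*2.05) = 0.8602
Cpl = (mean - LSL) / (3*sigma) = (100.01 - 91.1) / (3*2.05) = 1.4488
Cpk = min(Cpu, Cpl) = 0.8602

0.8602


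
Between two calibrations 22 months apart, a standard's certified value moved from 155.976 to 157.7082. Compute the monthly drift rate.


rate = (v2 - v1) / months
= (157.7082 - 155.976) / 22
= 1.7322 / 22
= 0.0787

0.0787


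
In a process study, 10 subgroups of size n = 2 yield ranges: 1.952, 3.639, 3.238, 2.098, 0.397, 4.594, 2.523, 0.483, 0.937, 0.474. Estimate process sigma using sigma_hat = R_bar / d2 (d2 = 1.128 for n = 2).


R_bar = (1.952 + 3.639 + 3.238 + 2.098 + 0.397 + 4.594 + 2.523 + 0.483 + 0.937 + 0.474) / 10
R_bar = 20.335 / 10 = 2.0335
sigma_hat = R_bar / d2 = 2.0335 / 1.128 = 1.8027

1.8027


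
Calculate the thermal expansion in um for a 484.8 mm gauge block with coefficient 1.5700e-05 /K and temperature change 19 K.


dL = L * alpha * dT
= 484.8 * 1.5700e-05 * 19
= 0.1446158 mm
dL_um = 0.1446158 * 1000 = 144.6158 um

144.6158


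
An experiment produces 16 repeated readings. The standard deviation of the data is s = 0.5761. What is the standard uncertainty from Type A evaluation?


u_A = s / sqrt(n)
u_A = 0.5761 / sqrt(16)
u_A = 0.5761 / 4
u_A = 0.1440

0.1440


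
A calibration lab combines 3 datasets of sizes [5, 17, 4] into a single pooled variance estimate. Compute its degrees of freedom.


nu = sum_i (n_i - 1)
nu = ((5 - 1) + (17 - 1) + (4 - 1))
nu = 4 + 16 + 3
nu = 23

23


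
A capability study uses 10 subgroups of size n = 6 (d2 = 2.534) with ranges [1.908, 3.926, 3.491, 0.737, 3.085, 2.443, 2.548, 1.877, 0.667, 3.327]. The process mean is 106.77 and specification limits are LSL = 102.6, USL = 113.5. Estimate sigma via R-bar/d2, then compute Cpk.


R_bar = (1.908 + 3.926 + 3.491 + 0.737 + 3.085 + 2.443 + 2.548 + 1.877 + 0.667 + 3.327) / 10 = 2.4009
sigma = R_bar / d2 = 2.4009 / 2.534 = 0.94747435
Cp = (USL - LSL)/(6*sigma) = (113.5 - 102.6)/(6*0.94747435) = 1.9174
Cpu = (113.5 - 106.77)/(3*0.94747435) = 2.3677
Cpl = (106.77 - 102.6)/(3*0.94747435) = 1.4671
Cpk = min(Cpu, Cpl) = 1.4671

1.4671


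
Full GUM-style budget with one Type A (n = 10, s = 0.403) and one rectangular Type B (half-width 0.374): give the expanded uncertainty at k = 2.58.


u_A = s / sqrt(n) = 0.403 / sqrt(10) = 0.12743979
u_B = half_width / sqrt(3) = 0.374 / sqrt(3) = 0.215929
uc = sqrt(u_A^2 + u_B^2) = sqrt(0.12743979^2 + 0.215929^2) = 0.2507314
U = k * uc = 2.58 * 0.2507314
U = 0.6469

0.6469


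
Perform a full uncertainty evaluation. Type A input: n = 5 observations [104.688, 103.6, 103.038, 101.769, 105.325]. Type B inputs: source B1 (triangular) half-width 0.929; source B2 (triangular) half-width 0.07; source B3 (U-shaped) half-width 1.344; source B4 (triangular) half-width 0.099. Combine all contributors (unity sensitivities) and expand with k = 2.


mean = (104.688 + 103.6 + 103.038 + 101.769 + 105.325) / 5 = 103.684
s = sqrt(sum((x - mean)^2)/(n-1)) = 1.3957519
u_A = s / sqrt(n) = 1.3957519 / sqrt(5) = 0.62419923
u_B1 = 0.929 / sqrt(6) = 0.37926266
u_B2 = 0.07 / sqrt(6) = 0.02857738
u_B3 = 1.344 / sqrt(2) = 0.95035151
u_B4 = 0.099 / sqrt(6) = 0.040416581
uc = sqrt(0.62419923^2 + 0.37926266^2 + 0.02857738^2 + 0.95035151^2 + 0.040416581^2) = 1.1996179
U = k * uc = 2 * 1.1996179
U = 2.3992

2.3992


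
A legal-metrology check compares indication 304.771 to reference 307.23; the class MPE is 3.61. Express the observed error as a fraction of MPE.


e = indication - reference = 304.771 - 307.23 = -2.4590
|e| = 2.4590
ratio = |e| / MPE = 2.4590 / 3.61
ratio = 0.6812

0.6812


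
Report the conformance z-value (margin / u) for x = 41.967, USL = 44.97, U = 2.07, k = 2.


u = U / k = 2.07 / 2 = 1.035
margin = |USL - x| = |44.97 - 41.967| = 3.003
z = margin / u = 3.003 / 1.035
z = 2.9014

2.9014


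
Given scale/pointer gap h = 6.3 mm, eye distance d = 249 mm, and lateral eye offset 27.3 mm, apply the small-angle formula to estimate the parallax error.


error = h * offset / d
= 6.3 * 27.3 / 249
= 0.6907

0.6907


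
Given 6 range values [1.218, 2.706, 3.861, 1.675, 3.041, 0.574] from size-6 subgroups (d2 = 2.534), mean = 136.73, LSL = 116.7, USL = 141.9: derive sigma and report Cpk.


R_bar = (1.218 + 2.706 + 3.861 + 1.675 + 3.041 + 0.574) / 6 = 2.1791667
sigma = R_bar / d2 = 2.1791667 / 2.534 = 0.85997107
Cp = (USL - LSL)/(6*sigma) = (141.9 - 116.7)/(6*0.85997107) = 4.8839
Cpu = (141.9 - 136.73)/(3*0.85997107) = 2.0039
Cpl = (136.73 - 116.7)/(3*0.85997107) = 7.7638
Cpk = min(Cpu, Cpl) = 2.0039

2.0039


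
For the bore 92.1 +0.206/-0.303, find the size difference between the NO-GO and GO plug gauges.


GO = nominal - lower_tol (smallest hole = maximum material condition)
GO = 92.1 - 0.303 = 91.797
NO-GO = nominal + upper_tol (largest hole = least material condition)
NO-GO = 92.1 + 0.206 = 92.306
spread = NO-GO - GO = 92.306 - 91.797 = 0.5090

0.5090


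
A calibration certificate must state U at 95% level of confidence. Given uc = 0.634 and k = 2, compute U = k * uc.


U = k * uc
U = 2 * 0.634
U = 1.2680

1.2680


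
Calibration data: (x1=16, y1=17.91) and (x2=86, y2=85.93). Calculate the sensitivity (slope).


slope = (y2 - y1) / (x2 - x1)
= (85.93 - 17.91) / (86 - 16)
= 68.0200 / 70
= 0.9717

0.9717


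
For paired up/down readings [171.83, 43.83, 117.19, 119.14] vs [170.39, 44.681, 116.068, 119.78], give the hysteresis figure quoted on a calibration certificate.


|171.83 - 170.39| = 1.4400
|43.83 - 44.681| = 0.8510
|117.19 - 116.068| = 1.1220
|119.14 - 119.78| = 0.6400
hysteresis = max(diffs) = 1.4400

1.4400


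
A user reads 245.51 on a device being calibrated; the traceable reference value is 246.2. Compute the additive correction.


Correction = standard - reading
= 246.2 - 245.51
= 0.6900

0.6900


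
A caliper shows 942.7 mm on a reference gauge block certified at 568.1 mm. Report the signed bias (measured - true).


Systematic error = measured - true
= 942.7 - 568.1
= 374.6000

374.6000


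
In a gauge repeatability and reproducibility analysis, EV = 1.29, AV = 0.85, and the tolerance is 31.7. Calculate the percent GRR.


GRR = sqrt(EV^2 + AV^2) = sqrt(1.29^2 + 0.85^2) = 1.5448625
%GRR = GRR / tol * 100 = 1.5448625 / 31.7 * 100
%GRR = 4.8734

4.8734


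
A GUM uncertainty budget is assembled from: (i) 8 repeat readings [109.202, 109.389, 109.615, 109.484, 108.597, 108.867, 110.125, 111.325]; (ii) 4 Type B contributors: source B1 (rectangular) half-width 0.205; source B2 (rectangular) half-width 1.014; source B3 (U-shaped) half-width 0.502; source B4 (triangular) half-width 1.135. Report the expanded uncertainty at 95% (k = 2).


mean = (109.202 + 109.389 + 109.615 + 109.484 + 108.597 + 108.867 + 110.125 + 111.325) / 8 = 109.5755
s = sqrt(sum((x - mean)^2)/(n-1)) = 0.84569093
u_A = s / sqrt(n) = 0.84569093 / sqrt(8) = 0.2989969
u_B1 = 0.205 / sqrt(3) = 0.11835681
u_B2 = 1.014 / sqrt(3) = 0.58543317
u_B3 = 0.502 / sqrt(2) = 0.3549676
u_B4 = 1.135 / sqrt(6) = 0.46336181
uc = sqrt(0.2989969^2 + 0.11835681^2 + 0.58543317^2 + 0.3549676^2 + 0.46336181^2) = 0.8870432
U = k * uc = 2 * 0.8870432
U = 1.7741

1.7741


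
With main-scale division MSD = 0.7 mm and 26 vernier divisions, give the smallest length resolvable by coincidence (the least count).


LC = MSD / n_div
= 0.7 / 26
= 0.0269

0.0269


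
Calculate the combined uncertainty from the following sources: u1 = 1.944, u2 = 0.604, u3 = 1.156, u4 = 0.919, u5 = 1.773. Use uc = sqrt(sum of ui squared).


uc = sqrt(1.944^2 + 0.604^2 + 1.156^2 + 0.919^2 + 1.773^2)
uc = sqrt(9.468378)
uc = 3.0771

3.0771


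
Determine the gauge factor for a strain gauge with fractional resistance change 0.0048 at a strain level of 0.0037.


GF = (dR/R) / epsilon
= 0.0048 / 0.0037
= 1.2973

1.2973


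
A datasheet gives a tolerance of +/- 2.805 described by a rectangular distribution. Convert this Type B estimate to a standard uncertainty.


u_B = half_width / sqrt(3)
u_B = 2.805 / 1.7320508
u_B = 1.6195

1.6195


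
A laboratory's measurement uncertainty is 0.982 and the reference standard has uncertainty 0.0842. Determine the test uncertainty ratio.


TUR = u_lab / u_ref
= 0.982 / 0.0842
= 11.6627

11.6627


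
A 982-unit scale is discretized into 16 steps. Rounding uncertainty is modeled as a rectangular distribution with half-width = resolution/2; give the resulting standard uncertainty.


resolution = range / divisions
resolution = 982 / 16 = 61.375
u_res = resolution / (2*sqrt(3))
u_res = 61.375 / 3.4641016
u_res = 17.7174

17.7174


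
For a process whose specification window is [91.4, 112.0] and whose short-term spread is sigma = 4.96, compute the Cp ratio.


Cp = (USL - LSL) / (6 * sigma)
= (112.0 - 91.4) / (6 * 4.96)
= 20.6000 / 29.7600
= 0.6922

0.6922


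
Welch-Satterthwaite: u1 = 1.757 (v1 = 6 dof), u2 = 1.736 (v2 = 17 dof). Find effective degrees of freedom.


uc = sqrt(u1^2 + u2^2) = sqrt(1.757^2 + 1.736^2) = 2.4699686
v_eff = uc^4 / (u1^4/v1 + u2^4/v2)
= 2.4699686^4 / (1.757^4/6 + 1.736^4/17)
= 37.219088 / 2.1225686
v_eff = 17.5349

17.5349


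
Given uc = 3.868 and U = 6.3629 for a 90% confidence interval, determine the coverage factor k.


k = U / uc
k = 6.3629 / 3.868
k = 1.645

1.645


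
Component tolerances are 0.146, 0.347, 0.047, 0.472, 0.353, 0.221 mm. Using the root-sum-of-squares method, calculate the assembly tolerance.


RSS = sqrt(0.146^2 + 0.347^2 + 0.047^2 + 0.472^2 + 0.353^2 + 0.221^2)
= sqrt(0.540168)
= 0.7350

0.7350


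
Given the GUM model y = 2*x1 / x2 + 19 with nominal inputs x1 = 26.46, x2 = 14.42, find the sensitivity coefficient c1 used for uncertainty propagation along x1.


y = 2*x1 / x2 + 19
dy/dx1 = 2/x2
Evaluate at x2 = 14.42: c1 = 2 / 14.42
c1 = 0.1387

0.1387


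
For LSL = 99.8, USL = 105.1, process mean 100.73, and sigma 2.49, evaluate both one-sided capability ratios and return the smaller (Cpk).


Cpu = (USL - mean) / (3*sigma) = (105.1 - 100.73) / (3*2.49) = 0.5850
Cpl = (mean - LSL) / (3*sigma) = (100.73 - 99.8) / (3*2.49) = 0.1245
Cpk = min(Cpu, Cpl) = 0.1245

0.1245


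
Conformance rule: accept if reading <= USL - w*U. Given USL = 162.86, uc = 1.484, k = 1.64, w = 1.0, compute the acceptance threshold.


U = k * uc = 1.64 * 1.484 = 2.43376
guard band g = w * U = 1.0 * 2.43376 = 2.43376
AL = USL - g = 162.86 - 2.43376
AL = 160.4262

160.4262


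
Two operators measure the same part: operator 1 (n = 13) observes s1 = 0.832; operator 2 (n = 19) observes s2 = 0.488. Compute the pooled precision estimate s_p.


s_p = sqrt(((n1-1)*s1^2 + (n2-1)*s2^2) / (n1+n2-2))
numerator = (13-1)*0.832^2 + (19-1)*0.488^2 = 8.306688 + 4.286592 = 12.59328
denominator = 13 + 19 - 2 = 30
s_p^2 = 12.59328 / 30 = 0.419776
s_p = sqrt(0.419776) = 0.6479

0.6479


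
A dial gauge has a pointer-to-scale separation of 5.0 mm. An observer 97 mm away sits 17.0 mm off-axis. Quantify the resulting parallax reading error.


error = h * offset / d
= 5.0 * 17.0 / 97
= 0.8763

0.8763


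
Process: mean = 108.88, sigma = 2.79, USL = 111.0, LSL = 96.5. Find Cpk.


Cpu = (USL - mean) / (3*sigma) = (111.0 - 108.88) / (3*2.79) = 0.2533
Cpl = (mean - LSL) / (3*sigma) = (108.88 - 96.5) / (3*2.79) = 1.4791
Cpk = min(Cpu, Cpl) = 0.2533

0.2533


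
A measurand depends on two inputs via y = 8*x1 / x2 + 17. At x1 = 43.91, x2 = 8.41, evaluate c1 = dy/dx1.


y = 8*x1 / x2 + 17
dy/dx1 = 8/x2
Evaluate at x2 = 8.41: c1 = 8 / 8.41
c1 = 0.9512

0.9512


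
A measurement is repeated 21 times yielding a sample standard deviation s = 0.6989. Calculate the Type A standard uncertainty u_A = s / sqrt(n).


u_A = s / sqrt(n)
u_A = 0.6989 / sqrt(21)
u_A = 0.6989 / 4.5825757
u_A = 0.1525

0.1525


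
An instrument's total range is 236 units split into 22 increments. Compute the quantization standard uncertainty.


resolution = range / divisions
resolution = 236 / 22 = 10.727273
u_res = resolution / (2*sqrt(3))
u_res = 10.727273 / 3.4641016
u_res = 3.0967

3.0967


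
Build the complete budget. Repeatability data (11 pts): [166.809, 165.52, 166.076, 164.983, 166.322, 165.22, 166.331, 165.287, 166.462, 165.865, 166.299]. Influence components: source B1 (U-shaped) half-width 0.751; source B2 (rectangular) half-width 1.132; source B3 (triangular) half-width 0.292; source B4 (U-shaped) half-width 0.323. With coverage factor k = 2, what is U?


mean = (166.809 + 165.52 + 166.076 + 164.983 + 166.322 + 165.22 + 166.331 + 165.287 + 166.462 + 165.865 + 166.299) / 11 = 165.9249091
s = sqrt(sum((x - mean)^2)/(n-1)) = 0.59279043
u_A = s / sqrt(n) = 0.59279043 / sqrt(11) = 0.17873304
u_B1 = 0.751 / sqrt(2) = 0.53103719
u_B2 = 1.132 / sqrt(3) = 0.6535605
u_B3 = 0.292 / sqrt(6) = 0.1192085
u_B4 = 0.323 / sqrt(2) = 0.22839549
uc = sqrt(0.17873304^2 + 0.53103719^2 + 0.6535605^2 + 0.1192085^2 + 0.22839549^2) = 0.89858917
U = k * uc = 2 * 0.89858917
U = 1.7972

1.7972


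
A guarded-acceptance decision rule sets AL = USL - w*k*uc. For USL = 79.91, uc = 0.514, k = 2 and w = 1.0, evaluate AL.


U = k * uc = 2 * 0.514 = 1.028
guard band g = w * U = 1.0 * 1.028 = 1.028
AL = USL - g = 79.91 - 1.028
AL = 78.8820

78.8820


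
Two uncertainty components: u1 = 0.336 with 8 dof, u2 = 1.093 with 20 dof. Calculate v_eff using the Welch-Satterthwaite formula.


uc = sqrt(u1^2 + u2^2) = sqrt(0.336^2 + 1.093^2) = 1.1434793
v_eff = uc^4 / (u1^4/v1 + u2^4/v2)
= 1.1434793^4 / (0.336^4/8 + 1.093^4/20)
= 1.7096737 / 0.0729525
v_eff = 23.4354

23.4354


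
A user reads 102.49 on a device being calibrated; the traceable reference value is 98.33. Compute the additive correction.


Correction = standard - reading
= 98.33 - 102.49
= -4.1600

-4.1600


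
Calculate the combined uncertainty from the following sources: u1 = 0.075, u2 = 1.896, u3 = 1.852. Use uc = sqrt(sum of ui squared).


uc = sqrt(0.075^2 + 1.896^2 + 1.852^2)
uc = sqrt(7.030345)
uc = 2.6515

2.6515


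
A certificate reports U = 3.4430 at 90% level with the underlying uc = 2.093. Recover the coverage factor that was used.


k = U / uc
k = 3.4430 / 2.093
k = 1.645

1.645


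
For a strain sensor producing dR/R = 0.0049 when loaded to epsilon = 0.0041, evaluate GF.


GF = (dR/R) / epsilon
= 0.0049 / 0.0041
= 1.1951

1.1951


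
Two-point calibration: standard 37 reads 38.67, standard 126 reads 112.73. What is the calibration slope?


slope = (y2 - y1) / (x2 - x1)
= (112.73 - 38.67) / (126 - 37)
= 74.0600 / 89
= 0.8321

0.8321


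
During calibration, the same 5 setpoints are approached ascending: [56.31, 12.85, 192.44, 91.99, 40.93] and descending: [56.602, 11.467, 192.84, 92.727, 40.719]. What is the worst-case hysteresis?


|56.31 - 56.602| = 0.2920
|12.85 - 11.467| = 1.3830
|192.44 - 192.84| = 0.4000
|91.99 - 92.727| = 0.7370
|40.93 - 40.719| = 0.2110
hysteresis = max(diffs) = 1.3830

1.3830


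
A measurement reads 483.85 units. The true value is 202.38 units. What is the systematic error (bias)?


Systematic error = measured - true
= 483.85 - 202.38
= 281.4700

281.4700


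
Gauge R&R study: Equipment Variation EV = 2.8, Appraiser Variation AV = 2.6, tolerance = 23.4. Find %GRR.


GRR = sqrt(EV^2 + AV^2) = sqrt(2.8^2 + 2.6^2) = 3.8209946
%GRR = GRR / tol * 100 = 3.8209946 / 23.4 * 100
%GRR = 16.3290

16.3290


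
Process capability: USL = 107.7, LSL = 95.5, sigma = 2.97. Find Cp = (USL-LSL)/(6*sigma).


Cp = (USL - LSL) / (6 * sigma)
= (107.7 - 95.5) / (6 * 2.97)
= 12.2000 / 17.8200
= 0.6846

0.6846


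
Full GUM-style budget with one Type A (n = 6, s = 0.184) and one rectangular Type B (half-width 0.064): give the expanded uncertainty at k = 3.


u_A = s / sqrt(n) = 0.184 / sqrt(6) = 0.075117685
u_B = half_width / sqrt(3) = 0.064 / sqrt(3) = 0.036950417
uc = sqrt(u_A^2 + u_B^2) = sqrt(0.075117685^2 + 0.036950417^2) = 0.083713798
U = k * uc = 3 * 0.083713798
U = 0.2511

0.2511
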